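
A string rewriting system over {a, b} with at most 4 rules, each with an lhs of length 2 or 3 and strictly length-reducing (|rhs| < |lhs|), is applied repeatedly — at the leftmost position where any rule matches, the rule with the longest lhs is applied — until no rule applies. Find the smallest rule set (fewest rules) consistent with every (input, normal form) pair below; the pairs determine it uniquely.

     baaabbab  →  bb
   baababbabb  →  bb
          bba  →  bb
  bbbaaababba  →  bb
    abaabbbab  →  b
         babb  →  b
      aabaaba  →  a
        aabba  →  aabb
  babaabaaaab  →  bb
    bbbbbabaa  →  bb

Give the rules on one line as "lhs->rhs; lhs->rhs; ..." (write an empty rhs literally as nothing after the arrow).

  | baaabbab => baabbab => babbab => bbbab => bab => bb
  | baababbabb => bababbabb => bbabbabb => bbbbabb => bbabb => bbbb => bb
  | bba => bb
  | bbbaaababba => baaababba => baababba => bababba => bbabba => bbbba => bba => bb

aba->; ba->b; bbb->b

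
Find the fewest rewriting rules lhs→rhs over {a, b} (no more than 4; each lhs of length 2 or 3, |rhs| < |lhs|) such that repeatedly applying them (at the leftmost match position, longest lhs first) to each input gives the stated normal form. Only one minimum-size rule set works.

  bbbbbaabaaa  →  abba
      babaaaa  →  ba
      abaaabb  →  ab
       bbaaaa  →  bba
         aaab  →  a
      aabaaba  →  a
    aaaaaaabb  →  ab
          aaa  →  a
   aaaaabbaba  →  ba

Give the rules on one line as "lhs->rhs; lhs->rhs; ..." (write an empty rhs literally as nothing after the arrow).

aa->a; aab->a; aba->; bbb->a

  | bbbbbaabaaa => abbaabaaa => abbaaaa => abbaaa => abbaa => abba
  | babaaaa => baaa => baa => ba
  | abaaabb => aabb => ab
  | bbaaaa => bbaaa => bbaa => bba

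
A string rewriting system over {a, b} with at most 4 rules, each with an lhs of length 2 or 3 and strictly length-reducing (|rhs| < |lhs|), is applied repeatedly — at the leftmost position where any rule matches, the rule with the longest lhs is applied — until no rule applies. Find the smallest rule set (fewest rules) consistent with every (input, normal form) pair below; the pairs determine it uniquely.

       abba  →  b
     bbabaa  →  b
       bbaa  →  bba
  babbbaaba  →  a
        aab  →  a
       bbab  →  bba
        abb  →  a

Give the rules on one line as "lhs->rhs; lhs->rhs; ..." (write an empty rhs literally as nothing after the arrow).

  | abba => aba => b
  | bbabaa => bbba => aba => b
  | bbaa => bba
  | babbbaaba => babbaaba => babaaba => bbaba => bbb => ab => a

aa->a; ab->a; aba->b; bbb->ab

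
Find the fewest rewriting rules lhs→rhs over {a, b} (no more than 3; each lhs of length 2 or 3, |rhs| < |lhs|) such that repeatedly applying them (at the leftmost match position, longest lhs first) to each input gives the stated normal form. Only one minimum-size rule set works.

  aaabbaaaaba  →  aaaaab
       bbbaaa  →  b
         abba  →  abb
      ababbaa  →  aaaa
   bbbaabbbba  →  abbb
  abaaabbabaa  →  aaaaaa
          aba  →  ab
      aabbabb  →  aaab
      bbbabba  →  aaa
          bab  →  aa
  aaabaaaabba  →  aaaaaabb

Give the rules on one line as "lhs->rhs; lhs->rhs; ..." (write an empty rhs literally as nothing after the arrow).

  | aaabbaaaaba => aaabaaaba => aaaaaba => aaaaab
  | bbbaaa => bbaa => ba => b
  | abba => abb
  | ababbaa => aaabaa => aaaa

ba->b; baa->a; bab->aa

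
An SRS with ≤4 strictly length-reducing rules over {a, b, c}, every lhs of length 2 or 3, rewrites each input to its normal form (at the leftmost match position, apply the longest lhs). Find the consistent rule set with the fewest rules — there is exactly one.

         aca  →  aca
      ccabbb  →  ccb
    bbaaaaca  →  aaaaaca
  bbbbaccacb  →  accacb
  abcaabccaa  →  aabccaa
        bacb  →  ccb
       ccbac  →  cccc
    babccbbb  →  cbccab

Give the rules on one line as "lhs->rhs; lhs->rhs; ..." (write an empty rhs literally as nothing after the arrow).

  | aca
  | ccabbb => ccb
  | bbaaaaca => aaaaaca
  | bbbbaccacb => abbaccacb => accacb

abb->; ba->c; bb->a; bca->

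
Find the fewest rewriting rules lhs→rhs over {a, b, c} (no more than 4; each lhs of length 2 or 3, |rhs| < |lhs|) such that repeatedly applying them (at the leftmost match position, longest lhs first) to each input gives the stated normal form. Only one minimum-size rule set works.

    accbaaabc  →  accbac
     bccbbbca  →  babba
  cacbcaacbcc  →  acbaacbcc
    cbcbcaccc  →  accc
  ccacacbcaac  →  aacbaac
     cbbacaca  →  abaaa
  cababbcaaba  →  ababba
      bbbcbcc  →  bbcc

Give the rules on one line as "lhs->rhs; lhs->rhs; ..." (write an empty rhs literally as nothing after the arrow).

aab->; bcb->; ca->a; cbb->ab

  | accbaaabc => accbac
  | bccbbbca => bcabbca => babbca => babba
  | cacbcaacbcc => acbcaacbcc => acbaacbcc
  | cbcbcaccc => ccaccc => caccc => accc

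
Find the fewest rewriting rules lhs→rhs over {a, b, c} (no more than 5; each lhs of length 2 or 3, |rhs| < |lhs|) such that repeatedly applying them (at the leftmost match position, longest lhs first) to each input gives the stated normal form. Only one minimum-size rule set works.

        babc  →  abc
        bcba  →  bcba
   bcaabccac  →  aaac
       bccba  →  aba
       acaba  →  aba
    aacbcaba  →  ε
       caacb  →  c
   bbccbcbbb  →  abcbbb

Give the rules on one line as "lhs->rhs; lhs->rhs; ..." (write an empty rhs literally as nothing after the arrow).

  | babc => abc
  | bcba
  | bcaabccac => babccac => abccac => aaac
  | bccba => aba

acb->c; bab->ab; bcc->a; ca->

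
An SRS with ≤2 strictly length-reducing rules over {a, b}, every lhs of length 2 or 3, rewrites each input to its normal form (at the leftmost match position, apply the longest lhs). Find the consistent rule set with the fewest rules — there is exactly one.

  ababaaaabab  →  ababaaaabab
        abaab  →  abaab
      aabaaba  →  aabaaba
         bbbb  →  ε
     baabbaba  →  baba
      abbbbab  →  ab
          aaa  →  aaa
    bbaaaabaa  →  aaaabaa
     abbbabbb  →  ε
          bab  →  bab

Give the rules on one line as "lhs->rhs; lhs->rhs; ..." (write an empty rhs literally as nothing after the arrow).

  | ababaaaabab
  | abaab
  | aabaaba
  | bbbb => bb => ε

abb->bb; bb->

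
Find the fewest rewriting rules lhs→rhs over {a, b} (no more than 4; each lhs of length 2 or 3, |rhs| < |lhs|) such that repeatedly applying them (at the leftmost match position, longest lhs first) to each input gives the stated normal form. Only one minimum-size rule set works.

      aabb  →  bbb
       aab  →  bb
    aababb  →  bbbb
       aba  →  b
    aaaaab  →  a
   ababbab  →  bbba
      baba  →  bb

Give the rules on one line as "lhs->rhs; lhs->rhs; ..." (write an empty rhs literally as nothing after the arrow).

  | aabb => bbb
  | aab => bb
  | aababb => bbabb => bbbb
  | aba => aa => b

aa->b; aaa->a; ab->a; abb->bb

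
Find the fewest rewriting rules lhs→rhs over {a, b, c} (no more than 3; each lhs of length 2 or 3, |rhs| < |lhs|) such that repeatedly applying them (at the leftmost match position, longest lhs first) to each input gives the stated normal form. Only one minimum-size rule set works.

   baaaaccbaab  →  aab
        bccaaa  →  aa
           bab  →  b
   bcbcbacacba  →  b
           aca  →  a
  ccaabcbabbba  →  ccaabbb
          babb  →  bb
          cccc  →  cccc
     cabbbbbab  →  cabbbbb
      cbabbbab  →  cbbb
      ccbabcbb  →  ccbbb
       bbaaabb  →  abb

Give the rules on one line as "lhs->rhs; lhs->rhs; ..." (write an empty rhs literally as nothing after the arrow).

ac->; ba->; bc->b

  | baaaaccbaab => aaaccbaab => aacbaab => abaab => aab
  | bccaaa => bcaaa => baaa => aa
  | bab => b
  | bcbcbacacba => bbcbacacba => bbbacacba => bbcacba => bbacba => bcba => bba => b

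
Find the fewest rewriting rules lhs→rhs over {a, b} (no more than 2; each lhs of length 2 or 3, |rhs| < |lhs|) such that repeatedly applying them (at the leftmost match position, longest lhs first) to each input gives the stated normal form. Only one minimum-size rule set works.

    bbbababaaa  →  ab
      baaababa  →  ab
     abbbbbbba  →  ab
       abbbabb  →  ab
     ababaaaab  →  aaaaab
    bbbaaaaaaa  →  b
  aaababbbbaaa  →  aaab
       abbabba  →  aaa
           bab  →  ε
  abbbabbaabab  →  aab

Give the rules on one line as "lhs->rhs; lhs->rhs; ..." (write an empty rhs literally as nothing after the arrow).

ba->b; bb->

  | bbbababaaa => bababaaa => bbabaaa => abaaa => abaa => aba => ab
  | baaababa => baababa => bababa => bbaba => aba => ab
  | abbbbbbba => abbbbba => abbba => aba => ab
  | abbbabb => ababb => abbb => ab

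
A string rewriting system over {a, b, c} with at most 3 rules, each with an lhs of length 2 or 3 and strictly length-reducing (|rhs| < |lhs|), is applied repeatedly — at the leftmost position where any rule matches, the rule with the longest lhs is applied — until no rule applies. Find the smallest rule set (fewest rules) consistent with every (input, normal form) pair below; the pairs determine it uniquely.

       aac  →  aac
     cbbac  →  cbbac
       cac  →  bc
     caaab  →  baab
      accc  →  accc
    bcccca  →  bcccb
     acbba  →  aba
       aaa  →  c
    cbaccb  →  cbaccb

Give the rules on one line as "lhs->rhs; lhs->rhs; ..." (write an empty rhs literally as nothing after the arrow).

  | aac
  | cbbac
  | cac => bc
  | caaab => baab

aaa->c; acb->a; ca->b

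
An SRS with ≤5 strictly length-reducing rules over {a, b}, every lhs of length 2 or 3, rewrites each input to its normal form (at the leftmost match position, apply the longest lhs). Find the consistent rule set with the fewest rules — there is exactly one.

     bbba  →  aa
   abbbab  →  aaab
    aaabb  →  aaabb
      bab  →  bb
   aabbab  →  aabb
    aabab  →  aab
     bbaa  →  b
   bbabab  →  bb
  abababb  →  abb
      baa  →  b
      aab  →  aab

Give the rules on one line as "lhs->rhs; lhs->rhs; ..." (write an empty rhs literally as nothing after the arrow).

  | bbba => aa
  | abbbab => aaab
  | aaabb
  | bab => bb

aba->a; ba->b; bba->b; bbb->a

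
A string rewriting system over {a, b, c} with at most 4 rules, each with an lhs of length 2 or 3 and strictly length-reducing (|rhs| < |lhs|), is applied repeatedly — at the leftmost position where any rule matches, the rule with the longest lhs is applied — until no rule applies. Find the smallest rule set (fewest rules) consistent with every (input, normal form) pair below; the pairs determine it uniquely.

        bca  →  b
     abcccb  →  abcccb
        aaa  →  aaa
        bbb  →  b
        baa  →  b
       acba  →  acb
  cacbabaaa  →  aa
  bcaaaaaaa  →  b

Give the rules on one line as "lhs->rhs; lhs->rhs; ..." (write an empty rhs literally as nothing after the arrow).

  | bca => b
  | abcccb
  | aaa
  | bbb => b

ba->b; bb->; ca->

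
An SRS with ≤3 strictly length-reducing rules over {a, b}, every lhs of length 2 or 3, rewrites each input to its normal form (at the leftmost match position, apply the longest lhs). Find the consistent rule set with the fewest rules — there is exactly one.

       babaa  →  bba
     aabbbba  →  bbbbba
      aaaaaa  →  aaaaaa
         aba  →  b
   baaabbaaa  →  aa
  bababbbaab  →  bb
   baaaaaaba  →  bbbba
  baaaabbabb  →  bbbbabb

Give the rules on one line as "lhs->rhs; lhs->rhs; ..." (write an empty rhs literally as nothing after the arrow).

  | babaa => bba
  | aabbbba => bbbbba
  | aaaaaa
  | aba => b

aab->bb; aba->b; baa->aa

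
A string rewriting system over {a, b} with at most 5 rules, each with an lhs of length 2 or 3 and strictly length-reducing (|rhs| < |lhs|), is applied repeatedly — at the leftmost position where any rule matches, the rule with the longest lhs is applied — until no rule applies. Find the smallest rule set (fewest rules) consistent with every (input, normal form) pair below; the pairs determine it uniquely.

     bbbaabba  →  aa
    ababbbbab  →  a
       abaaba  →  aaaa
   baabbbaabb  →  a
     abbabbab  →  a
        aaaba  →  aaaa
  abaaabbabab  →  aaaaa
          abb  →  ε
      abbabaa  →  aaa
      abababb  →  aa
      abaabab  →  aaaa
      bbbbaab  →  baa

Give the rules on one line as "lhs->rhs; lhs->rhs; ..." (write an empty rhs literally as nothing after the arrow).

ab->a; abb->; bab->; bbb->

  | bbbaabba => aabba => aa
  | ababbbbab => aabbbbab => abbab => ab => a
  | abaaba => aaaba => aaaa
  | baabbbaabb => babaabb => aabb => a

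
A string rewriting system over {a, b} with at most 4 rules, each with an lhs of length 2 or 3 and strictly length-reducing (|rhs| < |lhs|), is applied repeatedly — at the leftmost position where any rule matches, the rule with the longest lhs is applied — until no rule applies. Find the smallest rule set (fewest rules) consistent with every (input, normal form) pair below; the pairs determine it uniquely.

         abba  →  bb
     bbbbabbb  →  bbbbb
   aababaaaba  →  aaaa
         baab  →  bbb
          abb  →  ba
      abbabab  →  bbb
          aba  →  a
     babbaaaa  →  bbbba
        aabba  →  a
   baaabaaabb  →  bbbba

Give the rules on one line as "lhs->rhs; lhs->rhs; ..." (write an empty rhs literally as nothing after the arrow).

aab->a; ab->; abb->ba; baa->bb

  | abba => baa => bb
  | bbbbabbb => bbbbbab => bbbbb
  | aababaaaba => aabaaaba => aaaaba => aaaa
  | baab => bbb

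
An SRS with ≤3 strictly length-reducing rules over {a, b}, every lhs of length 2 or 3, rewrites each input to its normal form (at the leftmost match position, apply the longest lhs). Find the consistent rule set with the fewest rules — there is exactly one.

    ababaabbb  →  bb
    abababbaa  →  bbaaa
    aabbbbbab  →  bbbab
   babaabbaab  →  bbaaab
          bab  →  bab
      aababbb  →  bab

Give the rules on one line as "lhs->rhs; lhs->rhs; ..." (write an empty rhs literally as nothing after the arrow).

aba->; abb->ba

  | ababaabbb => baabbb => babab => bb
  | abababbaa => babbaa => bbaaa
  | aabbbbbab => ababbbab => bbbab
  | babaabbaab => babbaab => bbaaab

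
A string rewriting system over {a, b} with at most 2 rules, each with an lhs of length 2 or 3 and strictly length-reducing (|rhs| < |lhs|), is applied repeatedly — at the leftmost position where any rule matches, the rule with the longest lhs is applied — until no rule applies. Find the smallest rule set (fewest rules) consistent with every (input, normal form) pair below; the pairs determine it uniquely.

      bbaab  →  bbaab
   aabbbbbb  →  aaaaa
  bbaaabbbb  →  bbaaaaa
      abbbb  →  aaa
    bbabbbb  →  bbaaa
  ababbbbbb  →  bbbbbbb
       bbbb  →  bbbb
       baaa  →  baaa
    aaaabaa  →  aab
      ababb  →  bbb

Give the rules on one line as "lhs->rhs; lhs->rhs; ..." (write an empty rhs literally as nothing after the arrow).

aba->b; abb->aa

  | bbaab
  | aabbbbbb => aaabbbb => aaaabb => aaaaa
  | bbaaabbbb => bbaaaabb => bbaaaaa
  | abbbb => aabb => aaa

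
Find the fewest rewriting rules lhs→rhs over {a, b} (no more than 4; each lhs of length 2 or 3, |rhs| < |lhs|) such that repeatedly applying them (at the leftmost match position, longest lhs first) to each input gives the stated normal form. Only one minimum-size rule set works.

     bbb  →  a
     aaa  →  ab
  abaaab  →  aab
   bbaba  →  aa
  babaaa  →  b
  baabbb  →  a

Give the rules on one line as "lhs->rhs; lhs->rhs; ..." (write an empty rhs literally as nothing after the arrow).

aaa->ab; ba->b; baa->; bbb->a

  | bbb => a
  | aaa => ab
  | abaaab => aab
  | bbaba => bbba => aa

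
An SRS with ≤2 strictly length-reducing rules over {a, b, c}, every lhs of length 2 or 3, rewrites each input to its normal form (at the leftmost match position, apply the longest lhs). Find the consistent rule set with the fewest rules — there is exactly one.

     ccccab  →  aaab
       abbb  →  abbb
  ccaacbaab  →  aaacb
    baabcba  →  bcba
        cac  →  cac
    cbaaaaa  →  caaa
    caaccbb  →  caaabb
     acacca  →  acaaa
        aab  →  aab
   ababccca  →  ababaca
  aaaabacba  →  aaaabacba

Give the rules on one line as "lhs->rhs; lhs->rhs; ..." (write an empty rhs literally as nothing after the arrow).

baa->; cc->a

  | ccccab => accab => aaab
  | abbb
  | ccaacbaab => aaacbaab => aaacb
  | baabcba => bcba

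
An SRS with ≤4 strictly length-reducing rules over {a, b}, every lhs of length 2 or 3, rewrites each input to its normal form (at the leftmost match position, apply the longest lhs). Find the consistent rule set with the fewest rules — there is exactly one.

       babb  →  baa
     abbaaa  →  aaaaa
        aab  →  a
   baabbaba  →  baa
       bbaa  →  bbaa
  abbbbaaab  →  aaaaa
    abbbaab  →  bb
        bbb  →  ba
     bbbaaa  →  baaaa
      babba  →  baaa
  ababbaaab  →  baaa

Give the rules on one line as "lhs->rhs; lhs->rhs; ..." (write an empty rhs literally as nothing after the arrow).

ab->; aba->b; abb->aa; bbb->ba

  | babb => baa
  | abbaaa => aaaaa
  | aab => a
  | baabbaba => baaaaba => baaab => baa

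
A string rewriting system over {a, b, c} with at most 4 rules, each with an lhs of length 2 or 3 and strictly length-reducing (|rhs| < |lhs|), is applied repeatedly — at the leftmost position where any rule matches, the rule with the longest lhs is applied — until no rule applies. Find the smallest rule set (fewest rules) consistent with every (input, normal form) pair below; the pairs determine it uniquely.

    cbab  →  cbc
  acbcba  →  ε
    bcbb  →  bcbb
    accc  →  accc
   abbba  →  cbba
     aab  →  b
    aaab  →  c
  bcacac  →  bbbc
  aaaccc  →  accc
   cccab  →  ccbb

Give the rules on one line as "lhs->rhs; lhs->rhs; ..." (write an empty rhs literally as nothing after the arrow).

aa->; ab->c; acb->a; ca->b

  | cbab => cbc
  | acbcba => acba => aa => ε
  | bcbb
  | accc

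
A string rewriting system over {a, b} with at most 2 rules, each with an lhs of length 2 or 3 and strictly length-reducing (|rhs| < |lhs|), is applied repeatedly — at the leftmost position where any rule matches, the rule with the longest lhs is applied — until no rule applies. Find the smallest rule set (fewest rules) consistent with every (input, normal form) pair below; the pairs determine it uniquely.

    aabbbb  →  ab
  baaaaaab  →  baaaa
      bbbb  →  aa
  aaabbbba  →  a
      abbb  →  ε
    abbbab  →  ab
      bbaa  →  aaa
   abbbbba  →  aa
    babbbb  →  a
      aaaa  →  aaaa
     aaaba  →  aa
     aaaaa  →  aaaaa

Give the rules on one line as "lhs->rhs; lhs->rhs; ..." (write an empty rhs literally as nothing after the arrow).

  | aabbbb => bbb => ab
  | baaaaaab => baaaa
  | bbbb => abb => aa
  | aaabbbba => abbba => aaba => a

aab->; bb->a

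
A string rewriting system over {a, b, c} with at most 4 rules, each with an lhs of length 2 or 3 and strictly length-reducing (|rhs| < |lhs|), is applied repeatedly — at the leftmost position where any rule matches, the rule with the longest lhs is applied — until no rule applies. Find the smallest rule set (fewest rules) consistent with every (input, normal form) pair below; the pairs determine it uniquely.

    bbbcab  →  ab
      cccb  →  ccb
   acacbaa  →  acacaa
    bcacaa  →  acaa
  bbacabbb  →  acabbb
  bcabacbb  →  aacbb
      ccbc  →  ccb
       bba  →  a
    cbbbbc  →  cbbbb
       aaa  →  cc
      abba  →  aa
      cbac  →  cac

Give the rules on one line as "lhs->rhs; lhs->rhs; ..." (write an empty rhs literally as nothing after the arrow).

aaa->cc; ba->a; bc->b; ccc->cc

  | bbbcab => bbbab => bbab => bab => ab
  | cccb => ccb
  | acacbaa => acacaa
  | bcacaa => bacaa => acaa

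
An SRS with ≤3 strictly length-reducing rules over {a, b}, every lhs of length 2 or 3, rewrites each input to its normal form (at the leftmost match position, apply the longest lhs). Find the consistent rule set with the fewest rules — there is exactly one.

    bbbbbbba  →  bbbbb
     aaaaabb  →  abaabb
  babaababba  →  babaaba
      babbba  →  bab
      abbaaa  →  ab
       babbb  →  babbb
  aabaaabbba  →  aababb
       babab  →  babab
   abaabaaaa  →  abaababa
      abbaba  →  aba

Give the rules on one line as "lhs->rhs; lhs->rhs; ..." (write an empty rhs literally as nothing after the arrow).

aaa->ab; bba->

  | bbbbbbba => bbbbb
  | aaaaabb => abaabb
  | babaababba => babaaba
  | babbba => bab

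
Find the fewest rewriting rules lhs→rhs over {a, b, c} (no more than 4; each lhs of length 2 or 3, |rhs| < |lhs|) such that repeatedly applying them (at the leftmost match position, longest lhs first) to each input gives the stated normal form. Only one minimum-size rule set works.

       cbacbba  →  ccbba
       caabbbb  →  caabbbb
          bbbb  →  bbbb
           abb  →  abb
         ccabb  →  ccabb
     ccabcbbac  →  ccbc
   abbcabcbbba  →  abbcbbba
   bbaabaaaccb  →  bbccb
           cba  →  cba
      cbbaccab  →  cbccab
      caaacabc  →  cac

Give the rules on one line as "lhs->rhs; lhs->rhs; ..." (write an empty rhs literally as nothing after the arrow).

aac->c; abc->; bac->c

  | cbacbba => ccbba
  | caabbbb
  | bbbb
  | abb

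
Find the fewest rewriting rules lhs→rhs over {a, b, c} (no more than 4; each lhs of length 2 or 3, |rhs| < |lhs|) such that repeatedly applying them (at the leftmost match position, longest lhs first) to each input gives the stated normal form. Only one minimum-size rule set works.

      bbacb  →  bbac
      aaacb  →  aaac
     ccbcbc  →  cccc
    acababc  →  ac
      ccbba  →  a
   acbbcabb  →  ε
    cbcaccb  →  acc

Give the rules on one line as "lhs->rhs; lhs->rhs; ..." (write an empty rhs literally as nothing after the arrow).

  | bbacb => bbac
  | aaacb => aaac
  | ccbcbc => cccbc => cccc
  | acababc => aababc => aabc => ac

ab->; ca->a; cb->c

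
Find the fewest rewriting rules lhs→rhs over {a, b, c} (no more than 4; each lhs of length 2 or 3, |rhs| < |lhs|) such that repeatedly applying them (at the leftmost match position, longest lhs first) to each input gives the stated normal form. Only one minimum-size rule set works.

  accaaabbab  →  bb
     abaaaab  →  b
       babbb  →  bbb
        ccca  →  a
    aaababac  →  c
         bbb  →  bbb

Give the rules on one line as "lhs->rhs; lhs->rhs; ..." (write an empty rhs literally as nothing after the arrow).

ab->b; ba->; ca->a

  | accaaabbab => acaaabbab => aaaabbab => aaabbab => aabbab => abbab => bbab => bb
  | abaaaab => baaaab => aaab => aab => ab => b
  | babbb => bbb
  | ccca => cca => ca => a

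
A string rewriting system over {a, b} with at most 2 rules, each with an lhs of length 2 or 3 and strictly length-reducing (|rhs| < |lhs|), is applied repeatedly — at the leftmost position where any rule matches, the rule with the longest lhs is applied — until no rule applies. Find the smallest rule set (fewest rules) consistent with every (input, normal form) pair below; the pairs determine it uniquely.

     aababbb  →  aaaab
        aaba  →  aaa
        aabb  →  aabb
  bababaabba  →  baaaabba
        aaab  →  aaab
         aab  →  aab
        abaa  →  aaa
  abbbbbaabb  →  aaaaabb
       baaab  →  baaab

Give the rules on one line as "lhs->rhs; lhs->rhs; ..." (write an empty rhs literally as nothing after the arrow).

aba->aa; bbb->ab

  | aababbb => aaabbb => aaaab
  | aaba => aaa
  | aabb
  | bababaabba => baabaabba => baaaabba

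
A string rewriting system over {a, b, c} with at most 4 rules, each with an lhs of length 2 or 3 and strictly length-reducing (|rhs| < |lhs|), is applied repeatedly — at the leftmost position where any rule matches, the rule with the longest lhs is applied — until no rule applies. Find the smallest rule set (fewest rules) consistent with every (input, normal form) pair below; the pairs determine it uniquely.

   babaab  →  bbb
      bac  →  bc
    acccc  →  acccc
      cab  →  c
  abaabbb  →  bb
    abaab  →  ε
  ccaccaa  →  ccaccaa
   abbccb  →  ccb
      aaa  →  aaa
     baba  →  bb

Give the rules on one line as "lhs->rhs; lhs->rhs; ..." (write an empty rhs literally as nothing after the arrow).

  | babaab => bbaab => bbab => bbb
  | bac => bc
  | acccc
  | cab => c

abb->; ba->b; cab->c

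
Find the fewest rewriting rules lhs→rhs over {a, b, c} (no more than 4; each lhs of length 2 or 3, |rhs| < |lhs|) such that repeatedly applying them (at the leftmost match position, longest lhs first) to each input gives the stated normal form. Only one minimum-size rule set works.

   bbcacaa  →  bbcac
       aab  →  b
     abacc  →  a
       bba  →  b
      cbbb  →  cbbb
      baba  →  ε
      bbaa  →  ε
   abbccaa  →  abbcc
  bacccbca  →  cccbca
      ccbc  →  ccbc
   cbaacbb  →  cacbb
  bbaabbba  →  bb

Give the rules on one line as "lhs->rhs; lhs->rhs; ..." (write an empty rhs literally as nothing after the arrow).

  | bbcacaa => bbcac
  | aab => b
  | abacc => acc => a
  | bba => b

aa->; acc->a; ba->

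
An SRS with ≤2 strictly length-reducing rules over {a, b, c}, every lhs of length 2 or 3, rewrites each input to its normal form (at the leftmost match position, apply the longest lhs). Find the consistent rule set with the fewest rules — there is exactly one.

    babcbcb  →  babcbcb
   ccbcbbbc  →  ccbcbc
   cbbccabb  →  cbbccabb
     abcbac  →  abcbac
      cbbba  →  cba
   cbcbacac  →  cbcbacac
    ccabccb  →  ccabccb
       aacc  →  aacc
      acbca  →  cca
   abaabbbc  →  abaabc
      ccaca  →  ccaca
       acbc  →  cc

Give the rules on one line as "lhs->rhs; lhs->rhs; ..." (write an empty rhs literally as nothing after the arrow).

  | babcbcb
  | ccbcbbbc => ccbcbc
  | cbbccabb
  | abcbac

acb->c; bbb->b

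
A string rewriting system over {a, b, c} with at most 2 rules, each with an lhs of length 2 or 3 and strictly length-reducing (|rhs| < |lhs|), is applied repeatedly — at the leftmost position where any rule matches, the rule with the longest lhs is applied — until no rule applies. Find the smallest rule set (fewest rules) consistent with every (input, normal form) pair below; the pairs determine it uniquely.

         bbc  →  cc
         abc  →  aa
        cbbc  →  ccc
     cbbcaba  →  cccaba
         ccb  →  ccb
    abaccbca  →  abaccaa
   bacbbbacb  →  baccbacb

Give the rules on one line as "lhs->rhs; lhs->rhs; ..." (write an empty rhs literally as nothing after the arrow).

bb->c; bc->a

  | bbc => cc
  | abc => aa
  | cbbc => ccc
  | cbbcaba => cccaba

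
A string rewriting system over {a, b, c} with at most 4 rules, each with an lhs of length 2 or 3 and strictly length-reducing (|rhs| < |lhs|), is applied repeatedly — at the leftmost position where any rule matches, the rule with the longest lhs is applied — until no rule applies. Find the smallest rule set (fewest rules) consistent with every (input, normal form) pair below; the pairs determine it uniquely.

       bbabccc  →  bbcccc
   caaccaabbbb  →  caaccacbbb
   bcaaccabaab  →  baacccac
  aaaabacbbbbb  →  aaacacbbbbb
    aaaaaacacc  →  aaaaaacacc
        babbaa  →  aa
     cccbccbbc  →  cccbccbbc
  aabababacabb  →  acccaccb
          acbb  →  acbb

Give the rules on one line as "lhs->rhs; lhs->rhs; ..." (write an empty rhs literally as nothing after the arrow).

ab->c; bca->ba; bcb->

  | bbabccc => bbcccc
  | caaccaabbbb => caaccacbbb
  | bcaaccabaab => baaccabaab => baacccaab => baacccac
  | aaaabacbbbbb => aaacacbbbbb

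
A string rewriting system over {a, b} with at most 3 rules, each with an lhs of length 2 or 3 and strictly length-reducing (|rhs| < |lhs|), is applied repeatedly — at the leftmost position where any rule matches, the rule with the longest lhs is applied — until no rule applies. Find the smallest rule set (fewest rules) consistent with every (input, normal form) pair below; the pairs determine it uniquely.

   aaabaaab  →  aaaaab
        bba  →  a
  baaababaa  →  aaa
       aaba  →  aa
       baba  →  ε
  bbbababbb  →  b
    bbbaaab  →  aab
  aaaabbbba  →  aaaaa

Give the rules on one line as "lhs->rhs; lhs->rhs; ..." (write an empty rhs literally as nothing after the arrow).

  | aaabaaab => aaaaab
  | bba => a
  | baaababaa => aababaa => aabaa => aaa
  | aaba => aa

ba->; bb->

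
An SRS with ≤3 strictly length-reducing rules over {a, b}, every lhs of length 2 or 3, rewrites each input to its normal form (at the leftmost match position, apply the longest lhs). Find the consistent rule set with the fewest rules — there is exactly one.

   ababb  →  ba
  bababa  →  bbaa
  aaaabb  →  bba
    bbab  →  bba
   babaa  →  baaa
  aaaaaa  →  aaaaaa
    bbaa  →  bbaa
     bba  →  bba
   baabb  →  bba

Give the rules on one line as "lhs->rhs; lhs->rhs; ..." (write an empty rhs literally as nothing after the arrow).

  | ababb => aabb => bab => ba
  | bababa => baaba => bbaa
  | aaaabb => aabab => baab => bba
  | bbab => bba

aab->ba; ab->a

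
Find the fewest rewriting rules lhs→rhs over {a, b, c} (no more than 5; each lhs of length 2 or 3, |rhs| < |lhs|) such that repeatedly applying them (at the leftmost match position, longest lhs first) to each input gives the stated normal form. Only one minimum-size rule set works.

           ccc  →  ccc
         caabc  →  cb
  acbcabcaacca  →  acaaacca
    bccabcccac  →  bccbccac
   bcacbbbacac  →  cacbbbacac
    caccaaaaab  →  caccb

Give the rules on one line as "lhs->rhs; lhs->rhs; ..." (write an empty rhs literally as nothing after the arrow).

  | ccc
  | caabc => cab => cb
  | acbcabcaacca => accabcaacca => accbaacca => acaaacca
  | bccabcccac => bccbccac

ab->b; abc->b; bca->ca; cba->aa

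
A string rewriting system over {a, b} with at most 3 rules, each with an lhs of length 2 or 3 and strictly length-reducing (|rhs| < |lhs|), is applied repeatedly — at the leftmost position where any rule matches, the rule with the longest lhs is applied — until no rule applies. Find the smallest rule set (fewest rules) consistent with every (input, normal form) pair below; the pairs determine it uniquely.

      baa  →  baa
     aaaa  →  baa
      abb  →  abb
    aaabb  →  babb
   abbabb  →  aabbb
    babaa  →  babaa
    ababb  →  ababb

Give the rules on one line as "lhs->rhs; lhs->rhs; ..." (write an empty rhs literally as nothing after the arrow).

aaa->ba; bba->ab

  | baa
  | aaaa => baa
  | abb
  | aaabb => babb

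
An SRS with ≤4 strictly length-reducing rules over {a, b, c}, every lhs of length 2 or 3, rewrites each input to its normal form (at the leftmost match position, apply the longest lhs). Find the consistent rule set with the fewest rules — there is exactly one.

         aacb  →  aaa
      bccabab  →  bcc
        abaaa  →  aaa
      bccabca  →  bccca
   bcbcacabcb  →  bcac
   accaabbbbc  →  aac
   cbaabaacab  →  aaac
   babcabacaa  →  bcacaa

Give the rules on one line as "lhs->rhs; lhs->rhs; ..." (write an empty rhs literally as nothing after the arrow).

ab->; acb->aa; cb->

  | aacb => aaa
  | bccabab => bccab => bcc
  | abaaa => aaa
  | bccabca => bccca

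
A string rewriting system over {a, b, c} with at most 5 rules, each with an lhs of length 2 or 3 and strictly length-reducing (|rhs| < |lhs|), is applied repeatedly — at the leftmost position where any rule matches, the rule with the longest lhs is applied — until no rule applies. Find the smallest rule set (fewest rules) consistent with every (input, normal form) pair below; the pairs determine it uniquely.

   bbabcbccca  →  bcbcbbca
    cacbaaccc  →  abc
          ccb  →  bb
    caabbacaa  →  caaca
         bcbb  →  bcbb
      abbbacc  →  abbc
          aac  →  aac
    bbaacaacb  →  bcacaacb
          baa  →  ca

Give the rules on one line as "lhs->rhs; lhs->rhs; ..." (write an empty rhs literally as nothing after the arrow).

ba->c; bac->; cab->; cc->b

  | bbabcbccca => bcbcbccca => bcbcbbca
  | cacbaaccc => caccaccc => cabaccc => accc => abc
  | ccb => bb
  | caabbacaa => caabaa => caaca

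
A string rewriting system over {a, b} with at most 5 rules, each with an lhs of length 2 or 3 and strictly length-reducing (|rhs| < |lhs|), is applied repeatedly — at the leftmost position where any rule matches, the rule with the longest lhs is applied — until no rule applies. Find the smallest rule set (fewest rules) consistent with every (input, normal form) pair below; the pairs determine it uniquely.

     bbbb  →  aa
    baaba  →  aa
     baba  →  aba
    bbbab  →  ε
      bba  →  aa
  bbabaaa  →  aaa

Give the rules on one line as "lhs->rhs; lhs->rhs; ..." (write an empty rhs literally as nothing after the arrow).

  | bbbb => abb => aa
  | baaba => bba => aa
  | baba => aba
  | bbbab => abab => aab => ε

aab->; baa->b; bab->ab; bb->a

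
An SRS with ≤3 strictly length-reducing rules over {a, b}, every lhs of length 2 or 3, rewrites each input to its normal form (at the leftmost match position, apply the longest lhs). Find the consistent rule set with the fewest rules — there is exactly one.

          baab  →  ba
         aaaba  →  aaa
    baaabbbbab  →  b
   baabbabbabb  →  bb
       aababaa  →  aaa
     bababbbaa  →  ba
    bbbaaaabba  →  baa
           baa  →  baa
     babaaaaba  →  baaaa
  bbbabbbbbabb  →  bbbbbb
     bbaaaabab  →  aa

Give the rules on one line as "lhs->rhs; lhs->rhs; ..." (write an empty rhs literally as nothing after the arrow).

  | baab => ba
  | aaaba => aaa
  | baaabbbbab => baabbbab => babbab => bbab => b
  | baabbabbabb => bababbabb => babbabb => bbabb => bb

ab->; bba->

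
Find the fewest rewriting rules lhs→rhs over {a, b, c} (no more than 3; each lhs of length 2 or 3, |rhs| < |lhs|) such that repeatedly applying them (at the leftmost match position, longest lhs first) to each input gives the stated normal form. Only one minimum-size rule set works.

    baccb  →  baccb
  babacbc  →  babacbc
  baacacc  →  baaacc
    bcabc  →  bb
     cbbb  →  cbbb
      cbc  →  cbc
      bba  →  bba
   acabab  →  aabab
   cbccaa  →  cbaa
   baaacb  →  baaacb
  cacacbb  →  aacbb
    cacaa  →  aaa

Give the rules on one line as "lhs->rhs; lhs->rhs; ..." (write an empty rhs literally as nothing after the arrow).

  | baccb
  | babacbc
  | baacacc => baaacc
  | bcabc => babc => bb

abc->b; ca->a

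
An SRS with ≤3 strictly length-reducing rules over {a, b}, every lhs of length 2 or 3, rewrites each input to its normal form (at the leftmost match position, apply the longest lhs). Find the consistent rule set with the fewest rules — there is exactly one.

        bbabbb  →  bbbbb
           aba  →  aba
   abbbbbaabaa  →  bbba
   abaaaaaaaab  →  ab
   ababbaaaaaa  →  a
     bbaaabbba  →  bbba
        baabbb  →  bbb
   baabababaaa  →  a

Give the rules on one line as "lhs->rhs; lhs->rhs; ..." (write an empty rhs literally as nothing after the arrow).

  | bbabbb => bbbbb
  | aba
  | abbbbbaabaa => bbbbbaabaa => bbbbabaa => bbbbaa => bbba
  | abaaaaaaaab => aaaaaaaab => aaaaaaab => aaaaaab => aaaaab => aaaab => aaab => aab => ab

aa->a; abb->bb; baa->a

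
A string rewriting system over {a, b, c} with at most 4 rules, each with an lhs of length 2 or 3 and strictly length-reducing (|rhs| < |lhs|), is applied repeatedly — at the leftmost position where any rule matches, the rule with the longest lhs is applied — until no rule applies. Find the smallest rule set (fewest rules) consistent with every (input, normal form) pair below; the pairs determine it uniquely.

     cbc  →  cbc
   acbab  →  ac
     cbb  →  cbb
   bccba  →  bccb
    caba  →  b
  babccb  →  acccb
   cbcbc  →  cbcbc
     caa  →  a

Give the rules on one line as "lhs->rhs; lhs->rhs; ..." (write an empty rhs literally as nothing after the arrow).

  | cbc
  | acbab => acac => ac
  | cbb
  | bccba => bccb

ba->b; bab->ac; ca->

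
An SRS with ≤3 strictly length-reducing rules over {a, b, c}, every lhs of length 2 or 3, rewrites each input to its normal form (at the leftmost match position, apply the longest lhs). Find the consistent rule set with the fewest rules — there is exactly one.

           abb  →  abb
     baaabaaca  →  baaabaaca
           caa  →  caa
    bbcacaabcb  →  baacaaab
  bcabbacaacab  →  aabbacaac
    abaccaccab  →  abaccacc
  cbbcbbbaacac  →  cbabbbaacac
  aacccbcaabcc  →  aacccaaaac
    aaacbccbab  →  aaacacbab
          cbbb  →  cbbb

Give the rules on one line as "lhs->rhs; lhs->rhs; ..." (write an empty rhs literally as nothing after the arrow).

bc->a; cab->c

  | abb
  | baaabaaca
  | caa
  | bbcacaabcb => baacaabcb => baacaaab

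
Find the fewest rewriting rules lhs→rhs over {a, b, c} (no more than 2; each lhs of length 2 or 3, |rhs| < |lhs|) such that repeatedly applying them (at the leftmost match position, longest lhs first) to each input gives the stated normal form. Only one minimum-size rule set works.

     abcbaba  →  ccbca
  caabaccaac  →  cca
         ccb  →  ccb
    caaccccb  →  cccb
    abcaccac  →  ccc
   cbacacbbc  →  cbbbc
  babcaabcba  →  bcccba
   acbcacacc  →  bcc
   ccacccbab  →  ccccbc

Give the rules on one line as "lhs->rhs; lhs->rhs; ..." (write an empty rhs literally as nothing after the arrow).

ab->c; ac->

  | abcbaba => ccbaba => ccbca
  | caabaccaac => cacaccaac => caccaac => ccaac => cca
  | ccb
  | caaccccb => cacccb => cccb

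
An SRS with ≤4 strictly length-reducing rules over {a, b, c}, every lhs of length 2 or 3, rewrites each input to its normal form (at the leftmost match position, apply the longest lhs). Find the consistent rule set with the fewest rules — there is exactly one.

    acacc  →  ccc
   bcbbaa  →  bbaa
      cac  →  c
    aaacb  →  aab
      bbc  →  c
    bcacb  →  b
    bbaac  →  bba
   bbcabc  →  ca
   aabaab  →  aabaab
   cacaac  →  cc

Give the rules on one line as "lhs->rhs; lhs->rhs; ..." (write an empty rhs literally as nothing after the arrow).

  | acacc => ccc
  | bcbbaa => bbaa
  | cac => c
  | aaacb => aab

ac->; aca->c; bbc->c; bc->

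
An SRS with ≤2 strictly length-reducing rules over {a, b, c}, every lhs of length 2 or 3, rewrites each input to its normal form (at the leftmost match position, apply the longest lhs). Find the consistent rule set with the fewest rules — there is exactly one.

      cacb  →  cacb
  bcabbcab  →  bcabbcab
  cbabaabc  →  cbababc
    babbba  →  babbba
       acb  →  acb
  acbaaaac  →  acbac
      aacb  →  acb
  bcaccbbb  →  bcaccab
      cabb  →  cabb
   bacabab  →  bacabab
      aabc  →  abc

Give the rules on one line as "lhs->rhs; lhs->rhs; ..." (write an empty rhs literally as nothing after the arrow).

aa->a; cbb->ca

  | cacb
  | bcabbcab
  | cbabaabc => cbababc
  | babbba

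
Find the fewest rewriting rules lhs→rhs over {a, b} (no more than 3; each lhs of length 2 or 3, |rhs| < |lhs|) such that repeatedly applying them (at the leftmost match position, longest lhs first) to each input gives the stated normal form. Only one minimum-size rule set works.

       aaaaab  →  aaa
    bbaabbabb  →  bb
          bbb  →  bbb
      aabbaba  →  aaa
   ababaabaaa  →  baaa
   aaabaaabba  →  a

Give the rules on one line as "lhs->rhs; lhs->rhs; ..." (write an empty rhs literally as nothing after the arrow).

  | aaaaab => aaa
  | bbaabbabb => bbbabb => bbaab => bb
  | bbb
  | aabbaba => baba => aaa

aab->; aba->; bab->aa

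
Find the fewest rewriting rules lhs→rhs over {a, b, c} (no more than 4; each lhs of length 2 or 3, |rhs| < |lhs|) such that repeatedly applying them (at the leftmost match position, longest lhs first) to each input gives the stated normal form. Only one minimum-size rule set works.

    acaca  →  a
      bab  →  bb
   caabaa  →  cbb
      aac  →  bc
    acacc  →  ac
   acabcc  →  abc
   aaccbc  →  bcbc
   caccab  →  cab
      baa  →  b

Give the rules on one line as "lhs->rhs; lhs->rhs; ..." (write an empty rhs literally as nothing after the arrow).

aa->b; aca->a; ba->b; cc->c

  | acaca => aca => a
  | bab => bb
  | caabaa => cbbaa => cbba => cbb
  | aac => bc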